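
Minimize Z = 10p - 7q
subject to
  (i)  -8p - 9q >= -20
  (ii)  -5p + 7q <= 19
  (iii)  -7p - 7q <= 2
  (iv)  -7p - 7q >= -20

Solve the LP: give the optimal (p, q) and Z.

p = -7/4, q = 41/28, minimum Z = -111/4

Vertices and Z = 10p - 7q:
  (-31/101, 252/101) → Z = -2074/101
  (40/7, -20/7) → Z = 540/7
  (-7/4, 41/28) → Z = -111/4
The feasible region is unbounded (it extends along (1, -1)), but Z strictly increases along every unbounded feasible direction, so there is no improving ray and the minimum is attained at a vertex.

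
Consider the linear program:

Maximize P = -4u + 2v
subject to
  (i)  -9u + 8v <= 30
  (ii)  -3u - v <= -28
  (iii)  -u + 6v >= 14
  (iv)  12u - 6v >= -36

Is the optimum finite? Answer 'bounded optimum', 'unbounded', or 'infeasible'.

Vertices and P = -4u + 2v:
  (194/33, 114/11) → P = -92/33
  (154/19, 70/19) → P = -476/19
The feasible region has finitely many vertices and no improving ray; the maximum is -92/33 at (194/33, 114/11).

bounded optimum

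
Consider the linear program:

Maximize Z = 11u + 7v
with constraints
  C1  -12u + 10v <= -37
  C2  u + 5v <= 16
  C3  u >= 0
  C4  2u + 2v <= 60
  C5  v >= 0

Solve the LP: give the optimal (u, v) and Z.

The optimum lies where u + 5v = 16 and v = 0.
Solving simultaneously gives u = 16, v = 0.

u = 16, v = 0, maximum Z = 176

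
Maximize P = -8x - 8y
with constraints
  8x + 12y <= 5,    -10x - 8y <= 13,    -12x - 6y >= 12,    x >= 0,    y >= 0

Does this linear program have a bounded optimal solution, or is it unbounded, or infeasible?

infeasible

The boundaries 8x + 12y = 5 and -10x - 8y = 13 meet at (-7/2, 11/4), but that point violates x ≥ 0. Every candidate vertex is excluded by some other constraint, so the feasible region is empty.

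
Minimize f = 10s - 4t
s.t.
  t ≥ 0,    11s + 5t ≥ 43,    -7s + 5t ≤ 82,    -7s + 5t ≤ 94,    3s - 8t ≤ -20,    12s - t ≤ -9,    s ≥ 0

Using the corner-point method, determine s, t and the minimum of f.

Corner points and f = 10s - 4t:
  (37/53, 921/53) → f = -3314/53
  (0, 82/5) → f = -328/5
  (0, 9) → f = -36

The binding constraints are -7s + 5t = 82 and s = 0.
Solving simultaneously gives s = 0, t = 82/5.

s = 0, t = 82/5, minimum f = -328/5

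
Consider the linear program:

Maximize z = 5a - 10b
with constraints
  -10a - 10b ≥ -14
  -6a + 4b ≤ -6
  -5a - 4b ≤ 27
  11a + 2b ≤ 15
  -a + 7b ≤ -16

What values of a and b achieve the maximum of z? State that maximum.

a = 57/17, b = -186/17, maximum z = 2145/17

Extreme points and z = 5a - 10b:
  (-21/11, -48/11) → z = 375/11
  (-11/19, -45/19) → z = 395/19
  (57/17, -186/17) → z = 2145/17
  (137/79, -161/79) → z = 2295/79

The optimum lies where -5a - 4b = 27 and 11a + 2b = 15.
Solving simultaneously gives a = 57/17, b = -186/17.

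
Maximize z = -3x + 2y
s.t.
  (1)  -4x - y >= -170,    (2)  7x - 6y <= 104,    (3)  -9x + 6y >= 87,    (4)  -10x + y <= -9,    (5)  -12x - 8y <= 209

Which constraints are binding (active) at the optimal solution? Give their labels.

Feasible corners and z = -3x + 2y:
  (311/11, 626/11) → z = 29
  (179/14, 832/7) → z = 2791/14
  (47/17, 317/17) → z = 29

The maximum is at (179/14, 832/7). Substituting into each constraint, equality holds for (1) and (4); the remaining constraints have slack.

(1) and (4)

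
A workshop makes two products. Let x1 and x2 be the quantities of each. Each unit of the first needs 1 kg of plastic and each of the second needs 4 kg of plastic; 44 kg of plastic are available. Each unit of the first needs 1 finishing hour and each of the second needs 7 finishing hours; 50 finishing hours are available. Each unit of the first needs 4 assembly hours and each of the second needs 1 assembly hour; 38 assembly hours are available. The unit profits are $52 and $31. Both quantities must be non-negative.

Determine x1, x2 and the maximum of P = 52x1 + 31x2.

Corner points and P = 52x1 + 31x2:
  (0, 0) → P = 0
  (0, 50/7) → P = 1550/7
  (19/2, 0) → P = 494
  (8, 6) → P = 602

x1 = 8, x2 = 6, maximum P = 602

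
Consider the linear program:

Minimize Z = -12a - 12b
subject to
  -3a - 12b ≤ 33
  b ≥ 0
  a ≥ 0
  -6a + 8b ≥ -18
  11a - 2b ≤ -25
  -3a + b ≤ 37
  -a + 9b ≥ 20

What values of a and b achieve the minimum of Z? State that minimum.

Vertices and Z = -12a - 12b:
  (0, 25/2) → Z = -150
  (0, 37) → Z = -444
  (49/5, 332/5) → Z = -4572/5

a = 49/5, b = 332/5, minimum Z = -4572/5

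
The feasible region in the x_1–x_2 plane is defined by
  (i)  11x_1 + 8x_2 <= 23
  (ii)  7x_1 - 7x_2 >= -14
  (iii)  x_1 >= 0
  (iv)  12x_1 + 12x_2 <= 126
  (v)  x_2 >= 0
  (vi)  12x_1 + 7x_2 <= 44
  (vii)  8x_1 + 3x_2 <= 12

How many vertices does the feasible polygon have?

5

Pairwise boundary intersections that survive every other constraint:
  (7/19, 45/19)
  (27/31, 52/31)
  (0, 2)
  (0, 0)
  (3/2, 0)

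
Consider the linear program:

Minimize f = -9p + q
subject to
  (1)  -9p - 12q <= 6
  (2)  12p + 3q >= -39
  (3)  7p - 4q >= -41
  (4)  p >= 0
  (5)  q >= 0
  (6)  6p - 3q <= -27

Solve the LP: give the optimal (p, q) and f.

Extreme points and f = -9p + q:
  (0, 41/4) → f = 41/4
  (5, 19) → f = -26
  (0, 9) → f = 9

At the optimal vertex, 7p - 4q = -41 and 6p - 3q = -27.
Solving simultaneously gives p = 5, q = 19.

p = 5, q = 19, minimum f = -26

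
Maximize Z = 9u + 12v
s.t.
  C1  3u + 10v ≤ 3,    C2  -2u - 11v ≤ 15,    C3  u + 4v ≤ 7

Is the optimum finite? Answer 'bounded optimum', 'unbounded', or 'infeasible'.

Extreme points and Z = 9u + 12v:
  (183/13, -51/13) → Z = 1035/13
  (-29, 9) → Z = -153
The feasible region has finitely many vertices and no improving ray; the maximum is 1035/13 at (183/13, -51/13).

bounded optimum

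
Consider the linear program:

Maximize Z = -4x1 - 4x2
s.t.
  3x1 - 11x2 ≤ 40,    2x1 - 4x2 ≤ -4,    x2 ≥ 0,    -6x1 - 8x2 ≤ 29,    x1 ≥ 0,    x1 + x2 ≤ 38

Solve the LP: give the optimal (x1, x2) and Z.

Feasible corners and Z = -4x1 - 4x2:
  (0, 1) → Z = -4
  (74/3, 40/3) → Z = -152
  (0, 38) → Z = -152

At the optimal vertex, 2x1 - 4x2 = -4 and x1 = 0.
Solving simultaneously gives x1 = 0, x2 = 1.

x1 = 0, x2 = 1, maximum Z = -4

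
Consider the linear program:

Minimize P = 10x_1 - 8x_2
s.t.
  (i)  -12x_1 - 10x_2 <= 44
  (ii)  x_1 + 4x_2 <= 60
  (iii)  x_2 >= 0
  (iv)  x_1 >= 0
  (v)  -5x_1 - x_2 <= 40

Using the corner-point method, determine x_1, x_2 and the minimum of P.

Vertices and P = 10x_1 - 8x_2:
  (60, 0) → P = 600
  (0, 15) → P = -120
  (0, 0) → P = 0

At the optimal vertex, x_1 + 4x_2 = 60 and x_1 = 0.
Solving simultaneously gives x_1 = 0, x_2 = 15.

x_1 = 0, x_2 = 15, minimum P = -120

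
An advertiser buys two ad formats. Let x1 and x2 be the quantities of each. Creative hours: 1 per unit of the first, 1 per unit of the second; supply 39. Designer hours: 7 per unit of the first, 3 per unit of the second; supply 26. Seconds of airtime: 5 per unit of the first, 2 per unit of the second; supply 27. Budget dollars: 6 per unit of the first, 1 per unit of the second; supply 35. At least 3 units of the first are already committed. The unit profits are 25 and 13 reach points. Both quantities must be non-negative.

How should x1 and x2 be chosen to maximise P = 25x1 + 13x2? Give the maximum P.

x1 = 3, x2 = 5/3, maximum P = 290/3

Extreme points and P = 25x1 + 13x2:
  (26/7, 0) → P = 650/7
  (3, 0) → P = 75
  (3, 5/3) → P = 290/3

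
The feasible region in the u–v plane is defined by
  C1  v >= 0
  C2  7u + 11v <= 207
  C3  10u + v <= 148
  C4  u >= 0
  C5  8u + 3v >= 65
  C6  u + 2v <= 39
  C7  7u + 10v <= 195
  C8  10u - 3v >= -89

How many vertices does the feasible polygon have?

Of the 28 pairwise boundary intersections, those satisfying every inequality are:
  (74/5, 0)
  (65/8, 0)
  (94/67, 1201/67)
  (75/7, 12)
  (1285/93, 914/93)

5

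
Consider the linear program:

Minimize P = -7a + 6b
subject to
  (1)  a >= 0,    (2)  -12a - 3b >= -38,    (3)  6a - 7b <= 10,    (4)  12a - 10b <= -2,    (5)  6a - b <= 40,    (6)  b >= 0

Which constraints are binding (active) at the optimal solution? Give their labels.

Feasible corners and P = -7a + 6b:
  (0, 38/3) → P = 76
  (0, 1/5) → P = 6/5
  (187/78, 40/13) → P = 131/78

The minimum is at (0, 1/5). Substituting into each constraint, equality holds for (1) and (4); the remaining constraints have slack.

(1) and (4)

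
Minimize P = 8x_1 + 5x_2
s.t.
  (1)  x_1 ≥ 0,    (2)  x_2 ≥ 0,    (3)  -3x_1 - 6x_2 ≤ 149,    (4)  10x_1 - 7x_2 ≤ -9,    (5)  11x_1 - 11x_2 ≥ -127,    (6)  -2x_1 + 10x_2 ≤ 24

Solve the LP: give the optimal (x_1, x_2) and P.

x_1 = 0, x_2 = 9/7, minimum P = 45/7

Extreme points and P = 8x_1 + 5x_2:
  (0, 9/7) → P = 45/7
  (0, 12/5) → P = 12
  (39/43, 111/43) → P = 867/43

The binding constraints are x_1 = 0 and 10x_1 - 7x_2 = -9.
Solving simultaneously gives x_1 = 0, x_2 = 9/7.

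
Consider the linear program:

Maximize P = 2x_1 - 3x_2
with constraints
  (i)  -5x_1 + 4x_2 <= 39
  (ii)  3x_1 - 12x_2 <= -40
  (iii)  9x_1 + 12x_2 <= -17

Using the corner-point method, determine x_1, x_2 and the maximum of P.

x_1 = -19/4, x_2 = 103/48, maximum P = -255/16

At the optimal vertex, 3x_1 - 12x_2 = -40 and 9x_1 + 12x_2 = -17.
Solving simultaneously gives x_1 = -19/4, x_2 = 103/48.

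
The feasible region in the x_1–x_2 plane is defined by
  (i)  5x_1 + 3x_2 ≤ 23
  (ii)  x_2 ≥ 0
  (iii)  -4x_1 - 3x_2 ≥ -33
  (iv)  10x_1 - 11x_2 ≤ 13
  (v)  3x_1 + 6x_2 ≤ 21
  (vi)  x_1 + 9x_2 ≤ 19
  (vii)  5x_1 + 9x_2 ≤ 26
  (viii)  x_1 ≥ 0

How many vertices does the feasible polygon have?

The feasible vertices (each the meet of two boundaries and inside every other half-plane) are:
  (13/10, 0)
  (0, 0)
  (403/145, 39/29)
  (7/4, 23/12)
  (0, 19/9)

5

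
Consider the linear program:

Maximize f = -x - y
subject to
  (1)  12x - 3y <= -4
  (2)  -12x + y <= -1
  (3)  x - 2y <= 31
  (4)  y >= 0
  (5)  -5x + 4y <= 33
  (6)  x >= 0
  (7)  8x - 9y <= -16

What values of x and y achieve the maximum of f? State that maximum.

Feasible corners and f = -x - y:
  (7/24, 5/2) → f = -67/24
  (83/33, 376/33) → f = -153/11
  (37/43, 401/43) → f = -438/43

x = 7/24, y = 5/2, maximum f = -67/24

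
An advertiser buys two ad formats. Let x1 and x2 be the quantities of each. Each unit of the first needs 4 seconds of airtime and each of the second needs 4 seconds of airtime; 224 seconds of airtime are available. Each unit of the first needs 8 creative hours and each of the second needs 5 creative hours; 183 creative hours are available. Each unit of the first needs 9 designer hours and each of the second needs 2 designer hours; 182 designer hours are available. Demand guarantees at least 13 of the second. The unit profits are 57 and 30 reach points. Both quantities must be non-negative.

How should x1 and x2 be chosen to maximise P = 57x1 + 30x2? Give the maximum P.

x1 = 59/4, x2 = 13, maximum P = 4923/4

Corner points and P = 57x1 + 30x2:
  (0, 183/5) → P = 1098
  (0, 13) → P = 390
  (59/4, 13) → P = 4923/4

The binding constraints are 8x1 + 5x2 = 183 and x2 = 13.
Solving simultaneously gives x1 = 59/4, x2 = 13.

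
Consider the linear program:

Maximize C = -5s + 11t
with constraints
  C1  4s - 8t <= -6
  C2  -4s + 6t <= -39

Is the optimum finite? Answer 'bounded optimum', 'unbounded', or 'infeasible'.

unbounded

From the feasible point (87/2, 45/2), moving in the direction (8, 4) keeps every constraint satisfied while C increases without bound.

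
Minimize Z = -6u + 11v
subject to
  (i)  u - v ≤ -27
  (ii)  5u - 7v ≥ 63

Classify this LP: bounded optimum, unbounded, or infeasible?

From the feasible point (-126, -99), moving in the direction (-7, -5) keeps every constraint satisfied while Z decreases without bound.

unbounded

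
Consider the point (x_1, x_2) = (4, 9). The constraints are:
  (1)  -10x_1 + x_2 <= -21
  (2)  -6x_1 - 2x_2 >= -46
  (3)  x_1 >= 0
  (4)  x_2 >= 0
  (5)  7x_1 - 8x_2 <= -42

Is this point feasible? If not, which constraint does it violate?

feasible

(1): -31 ≤ -21 ✓
(2): -42 ≥ -46 ✓
(3): 4 ≥ 0 ✓
(4): 9 ≥ 0 ✓
(5): -44 ≤ -42 ✓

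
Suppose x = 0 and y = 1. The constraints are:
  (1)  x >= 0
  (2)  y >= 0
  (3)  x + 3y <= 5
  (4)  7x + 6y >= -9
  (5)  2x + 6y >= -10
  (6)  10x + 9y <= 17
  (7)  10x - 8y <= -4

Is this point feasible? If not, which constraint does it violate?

(1): 0 ≥ 0 ✓
(2): 1 ≥ 0 ✓
(3): 3 ≤ 5 ✓
(4): 6 ≥ -9 ✓
(5): 6 ≥ -10 ✓
(6): 9 ≤ 17 ✓
(7): -8 ≤ -4 ✓

feasible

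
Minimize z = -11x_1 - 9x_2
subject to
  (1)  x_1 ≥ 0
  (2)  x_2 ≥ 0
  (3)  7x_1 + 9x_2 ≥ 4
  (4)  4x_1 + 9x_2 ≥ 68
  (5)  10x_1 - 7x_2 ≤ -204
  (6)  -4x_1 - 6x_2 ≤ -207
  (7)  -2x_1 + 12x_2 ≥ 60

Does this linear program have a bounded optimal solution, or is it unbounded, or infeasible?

From the feasible point (0, 69/2), moving in the direction (0, 1) keeps every constraint satisfied while z decreases without bound.

unbounded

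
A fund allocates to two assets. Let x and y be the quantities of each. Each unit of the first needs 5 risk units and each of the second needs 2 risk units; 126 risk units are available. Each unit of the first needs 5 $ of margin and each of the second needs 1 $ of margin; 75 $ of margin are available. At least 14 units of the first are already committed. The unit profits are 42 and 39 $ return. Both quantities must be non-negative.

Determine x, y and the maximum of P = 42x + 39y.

x = 14, y = 5, maximum P = 783

Extreme points and P = 42x + 39y:
  (15, 0) → P = 630
  (14, 0) → P = 588
  (14, 5) → P = 783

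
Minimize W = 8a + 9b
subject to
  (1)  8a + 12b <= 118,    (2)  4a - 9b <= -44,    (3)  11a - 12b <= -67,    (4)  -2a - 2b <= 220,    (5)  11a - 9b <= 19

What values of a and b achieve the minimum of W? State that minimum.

Corner points and W = 8a + 9b:
  (51/19, 917/114) → W = 3567/38
  (-719/2, 499/2) → W = -1261/2
  (-25/17, 72/17) → W = 448/17
  (-1034/13, -396/13) → W = -11836/13

a = -1034/13, b = -396/13, minimum W = -11836/13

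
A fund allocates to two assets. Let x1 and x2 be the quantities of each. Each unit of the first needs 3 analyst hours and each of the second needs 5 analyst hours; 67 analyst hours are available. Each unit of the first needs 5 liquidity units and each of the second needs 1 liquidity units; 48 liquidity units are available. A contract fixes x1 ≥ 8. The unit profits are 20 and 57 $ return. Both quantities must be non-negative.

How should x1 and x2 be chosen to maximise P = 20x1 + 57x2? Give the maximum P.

x1 = 8, x2 = 8, maximum P = 616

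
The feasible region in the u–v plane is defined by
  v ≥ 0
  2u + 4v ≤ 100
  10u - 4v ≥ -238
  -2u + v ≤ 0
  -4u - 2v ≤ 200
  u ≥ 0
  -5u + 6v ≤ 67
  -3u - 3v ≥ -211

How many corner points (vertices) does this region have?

4

Of the 28 pairwise boundary intersections, those satisfying every inequality are:
  (50, 0)
  (0, 0)
  (83/8, 317/16)
  (67/7, 134/7)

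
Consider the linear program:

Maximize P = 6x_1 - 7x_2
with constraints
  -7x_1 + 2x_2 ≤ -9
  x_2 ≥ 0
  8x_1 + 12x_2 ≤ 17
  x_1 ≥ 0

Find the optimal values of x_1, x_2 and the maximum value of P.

Vertices and P = 6x_1 - 7x_2:
  (9/7, 0) → P = 54/7
  (71/50, 47/100) → P = 523/100
  (17/8, 0) → P = 51/4

x_1 = 17/8, x_2 = 0, maximum P = 51/4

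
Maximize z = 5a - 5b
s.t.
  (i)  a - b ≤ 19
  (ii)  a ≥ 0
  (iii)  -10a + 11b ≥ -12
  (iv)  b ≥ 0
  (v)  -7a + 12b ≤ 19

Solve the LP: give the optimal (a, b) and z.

a = 353/43, b = 274/43, maximum z = 395/43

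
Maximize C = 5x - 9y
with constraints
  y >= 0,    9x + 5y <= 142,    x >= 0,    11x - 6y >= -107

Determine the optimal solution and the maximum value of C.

Corner points and C = 5x - 9y:
  (142/9, 0) → C = 710/9
  (0, 0) → C = 0
  (317/109, 2525/109) → C = -21140/109
  (0, 107/6) → C = -321/2

The binding constraints are y = 0 and 9x + 5y = 142.
Solving simultaneously gives x = 142/9, y = 0.

x = 142/9, y = 0, maximum C = 710/9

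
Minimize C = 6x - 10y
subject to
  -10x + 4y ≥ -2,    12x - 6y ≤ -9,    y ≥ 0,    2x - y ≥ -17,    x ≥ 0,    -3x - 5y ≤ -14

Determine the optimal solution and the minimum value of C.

x = 35, y = 87, minimum C = -660

Feasible corners and C = 6x - 10y:
  (4, 19/2) → C = -71
  (35, 87) → C = -660
  (1/2, 5/2) → C = -22
  (0, 17) → C = -170
  (0, 14/5) → C = -28

The optimum lies where -10x + 4y = -2 and 2x - y = -17.
Solving simultaneously gives x = 35, y = 87.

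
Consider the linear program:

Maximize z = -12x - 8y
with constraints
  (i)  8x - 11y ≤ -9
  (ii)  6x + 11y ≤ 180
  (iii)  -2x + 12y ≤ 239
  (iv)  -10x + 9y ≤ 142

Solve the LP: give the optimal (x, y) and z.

At the optimal vertex, 8x - 11y = -9 and -10x + 9y = 142.
Solving simultaneously gives x = -1481/38, y = -523/19.

x = -1481/38, y = -523/19, maximum z = 13070/19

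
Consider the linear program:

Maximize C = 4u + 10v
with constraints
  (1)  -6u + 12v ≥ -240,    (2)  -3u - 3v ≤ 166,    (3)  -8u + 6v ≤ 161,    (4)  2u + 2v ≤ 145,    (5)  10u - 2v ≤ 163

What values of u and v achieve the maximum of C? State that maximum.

Vertices and C = 4u + 10v:
  (-212/9, -286/9) → C = -412
  (41/3, -79/6) → C = -77
  (-493/14, -845/42) → C = -7183/21
  (137/7, 741/14) → C = 4253/7
  (77/3, 281/6) → C = 571

u = 137/7, v = 741/14, maximum C = 4253/7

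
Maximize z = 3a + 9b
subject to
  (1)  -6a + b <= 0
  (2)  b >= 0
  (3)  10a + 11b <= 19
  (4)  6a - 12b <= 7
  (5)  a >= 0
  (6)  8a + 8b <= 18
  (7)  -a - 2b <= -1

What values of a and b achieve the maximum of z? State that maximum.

a = 1/4, b = 3/2, maximum z = 57/4

Vertices and z = 3a + 9b:
  (1/4, 3/2) → z = 57/4
  (1/13, 6/13) → z = 57/13
  (7/6, 0) → z = 7/2
  (1, 0) → z = 3
  (305/186, 22/93) → z = 437/62

At the optimal vertex, -6a + b = 0 and 10a + 11b = 19.
Solving simultaneously gives a = 1/4, b = 3/2.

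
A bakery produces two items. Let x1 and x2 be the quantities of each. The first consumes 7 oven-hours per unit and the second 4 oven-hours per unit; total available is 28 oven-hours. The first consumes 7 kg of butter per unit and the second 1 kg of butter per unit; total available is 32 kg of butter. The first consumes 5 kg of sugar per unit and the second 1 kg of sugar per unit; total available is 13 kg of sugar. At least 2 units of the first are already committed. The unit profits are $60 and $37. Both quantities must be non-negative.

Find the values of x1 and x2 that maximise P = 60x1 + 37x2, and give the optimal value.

Extreme points and P = 60x1 + 37x2:
  (13/5, 0) → P = 156
  (2, 0) → P = 120
  (2, 3) → P = 231

The optimum lies where 5x1 + x2 = 13 and x1 = 2.
Solving simultaneously gives x1 = 2, x2 = 3.

x1 = 2, x2 = 3, maximum P = 231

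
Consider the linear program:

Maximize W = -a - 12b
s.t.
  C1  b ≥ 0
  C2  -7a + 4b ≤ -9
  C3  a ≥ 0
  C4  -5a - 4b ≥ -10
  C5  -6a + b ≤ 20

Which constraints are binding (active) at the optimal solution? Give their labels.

C1 and C2

Corner points and W = -a - 12b:
  (9/7, 0) → W = -9/7
  (2, 0) → W = -2
  (19/12, 25/48) → W = -47/6

The maximum is at (9/7, 0). Substituting into each constraint, equality holds for C1 and C2; the remaining constraints have slack.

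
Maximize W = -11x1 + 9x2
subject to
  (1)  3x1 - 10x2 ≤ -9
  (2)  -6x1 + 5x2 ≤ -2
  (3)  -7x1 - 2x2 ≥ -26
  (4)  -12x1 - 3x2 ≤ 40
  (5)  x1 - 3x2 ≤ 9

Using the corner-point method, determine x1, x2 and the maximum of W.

Vertices and W = -11x1 + 9x2:
  (13/9, 4/3) → W = -35/9
  (121/38, 141/76) → W = -1393/76
  (134/47, 142/47) → W = -196/47

x1 = 13/9, x2 = 4/3, maximum W = -35/9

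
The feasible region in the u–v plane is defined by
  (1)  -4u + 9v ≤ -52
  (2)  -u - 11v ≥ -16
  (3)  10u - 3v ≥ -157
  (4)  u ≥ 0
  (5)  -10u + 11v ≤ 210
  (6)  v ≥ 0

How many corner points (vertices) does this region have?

Of the 15 pairwise boundary intersections, those satisfying every inequality are:
  (716/53, 12/53)
  (13, 0)
  (16, 0)

3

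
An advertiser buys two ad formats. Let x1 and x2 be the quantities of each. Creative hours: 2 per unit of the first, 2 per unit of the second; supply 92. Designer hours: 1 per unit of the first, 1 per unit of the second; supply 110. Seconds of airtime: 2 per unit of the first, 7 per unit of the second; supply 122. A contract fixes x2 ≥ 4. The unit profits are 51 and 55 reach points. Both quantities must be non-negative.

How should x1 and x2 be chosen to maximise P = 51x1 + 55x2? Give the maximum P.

Extreme points and P = 51x1 + 55x2:
  (0, 122/7) → P = 6710/7
  (0, 4) → P = 220
  (40, 6) → P = 2370
  (42, 4) → P = 2362

x1 = 40, x2 = 6, maximum P = 2370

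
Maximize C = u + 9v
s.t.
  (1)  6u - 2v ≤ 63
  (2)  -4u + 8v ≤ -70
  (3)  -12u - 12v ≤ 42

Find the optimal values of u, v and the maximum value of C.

Extreme points and C = u + 9v:
  (91/10, -21/5) → C = -287/10
  (7, -21/2) → C = -175/2
  (7/2, -7) → C = -119/2

The binding constraints are 6u - 2v = 63 and -4u + 8v = -70.
Solving simultaneously gives u = 91/10, v = -21/5.

u = 91/10, v = -21/5, maximum C = -287/10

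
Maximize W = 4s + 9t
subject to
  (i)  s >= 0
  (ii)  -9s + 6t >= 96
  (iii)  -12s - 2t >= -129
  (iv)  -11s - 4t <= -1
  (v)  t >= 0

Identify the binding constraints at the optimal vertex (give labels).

(i) and (iii)

Vertices and W = 4s + 9t:
  (0, 16) → W = 144
  (0, 129/2) → W = 1161/2
  (97/15, 257/10) → W = 1543/6

The maximum is at (0, 129/2). Substituting into each constraint, equality holds for (i) and (iii); the remaining constraints have slack.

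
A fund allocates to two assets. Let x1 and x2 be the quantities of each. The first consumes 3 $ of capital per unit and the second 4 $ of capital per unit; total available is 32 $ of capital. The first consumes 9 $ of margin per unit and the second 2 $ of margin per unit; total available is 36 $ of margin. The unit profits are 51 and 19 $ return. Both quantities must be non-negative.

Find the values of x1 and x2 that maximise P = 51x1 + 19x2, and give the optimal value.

x1 = 8/3, x2 = 6, maximum P = 250

Extreme points and P = 51x1 + 19x2:
  (0, 0) → P = 0
  (0, 8) → P = 152
  (4, 0) → P = 204
  (8/3, 6) → P = 250

The binding constraints are 3x1 + 4x2 = 32 and 9x1 + 2x2 = 36.
Solving simultaneously gives x1 = 8/3, x2 = 6.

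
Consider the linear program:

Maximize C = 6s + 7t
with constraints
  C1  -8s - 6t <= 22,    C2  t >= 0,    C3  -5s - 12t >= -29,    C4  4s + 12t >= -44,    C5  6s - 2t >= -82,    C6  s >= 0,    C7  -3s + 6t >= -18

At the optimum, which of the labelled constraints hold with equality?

Vertices and C = 6s + 7t:
  (29/5, 0) → C = 174/5
  (0, 0) → C = 0
  (0, 29/12) → C = 203/12

The maximum is at (29/5, 0). Substituting into each constraint, equality holds for C2 and C3; the remaining constraints have slack.

C2 and C3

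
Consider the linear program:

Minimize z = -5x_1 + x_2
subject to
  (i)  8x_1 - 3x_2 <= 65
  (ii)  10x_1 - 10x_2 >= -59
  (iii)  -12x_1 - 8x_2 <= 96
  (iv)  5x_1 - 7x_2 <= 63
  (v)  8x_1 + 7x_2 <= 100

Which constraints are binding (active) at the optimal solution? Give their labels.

(i) and (v)

Corner points and z = -5x_1 + x_2:
  (266/41, -179/41) → z = -1509/41
  (151/16, 7/2) → z = -699/16
  (-179/25, -63/50) → z = 1727/50
  (587/150, 736/75) → z = -1463/150
  (-42/31, -309/31) → z = -99/31

The minimum is at (151/16, 7/2). Substituting into each constraint, equality holds for (i) and (v); the remaining constraints have slack.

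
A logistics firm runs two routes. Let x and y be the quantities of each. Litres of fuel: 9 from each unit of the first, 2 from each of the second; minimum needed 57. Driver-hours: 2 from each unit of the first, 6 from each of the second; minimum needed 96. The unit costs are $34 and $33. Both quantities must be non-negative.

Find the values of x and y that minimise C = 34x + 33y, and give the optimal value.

Feasible corners and C = 34x + 33y:
  (0, 57/2) → C = 1881/2
  (48, 0) → C = 1632
  (3, 15) → C = 597
The feasible region is unbounded (it extends along (0, 1), (1, 0)), but C strictly increases along every unbounded feasible direction, so there is no improving ray and the minimum is attained at a vertex.

The binding constraints are 9x + 2y = 57 and 2x + 6y = 96.
Solving simultaneously gives x = 3, y = 15.

x = 3, y = 15, minimum C = 597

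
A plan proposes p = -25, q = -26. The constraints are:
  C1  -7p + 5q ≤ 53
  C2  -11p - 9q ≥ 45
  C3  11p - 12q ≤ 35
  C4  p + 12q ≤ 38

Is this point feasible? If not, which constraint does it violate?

not feasible — violates C3

Constraint C3: 11p - 12q = 37, which is not ≤ 35. All other constraints are satisfied.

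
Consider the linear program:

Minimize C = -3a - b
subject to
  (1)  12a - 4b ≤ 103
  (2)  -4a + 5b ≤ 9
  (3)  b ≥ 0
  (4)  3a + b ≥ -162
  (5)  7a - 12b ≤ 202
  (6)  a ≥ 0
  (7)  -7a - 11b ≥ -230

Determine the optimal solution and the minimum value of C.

a = 551/44, b = 130/11, minimum C = -2173/44

Feasible corners and C = -3a - b:
  (551/44, 130/11) → C = -2173/44
  (103/12, 0) → C = -103/4
  (0, 9/5) → C = -9/5
  (0, 0) → C = 0

At the optimal vertex, 12a - 4b = 103 and -4a + 5b = 9.
Solving simultaneously gives a = 551/44, b = 130/11.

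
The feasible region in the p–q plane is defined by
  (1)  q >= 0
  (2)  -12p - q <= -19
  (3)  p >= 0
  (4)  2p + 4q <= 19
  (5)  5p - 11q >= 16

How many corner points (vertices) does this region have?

3

Pairwise boundary intersections that survive every other constraint:
  (19/2, 0)
  (16/5, 0)
  (13/2, 3/2)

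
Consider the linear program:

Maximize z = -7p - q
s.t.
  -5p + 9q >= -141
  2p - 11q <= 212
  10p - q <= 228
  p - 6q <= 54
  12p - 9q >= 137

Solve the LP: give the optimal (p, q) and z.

p = 16/3, q = -73/9, maximum z = -263/9

Corner points and z = -7p - q:
  (1911/85, -54/17) → z = -771/5
  (120/7, -43/7) → z = -797/7
  (1915/78, 683/39) → z = -14771/78
  (16/3, -73/9) → z = -263/9

The binding constraints are p - 6q = 54 and 12p - 9q = 137.
Solving simultaneously gives p = 16/3, q = -73/9.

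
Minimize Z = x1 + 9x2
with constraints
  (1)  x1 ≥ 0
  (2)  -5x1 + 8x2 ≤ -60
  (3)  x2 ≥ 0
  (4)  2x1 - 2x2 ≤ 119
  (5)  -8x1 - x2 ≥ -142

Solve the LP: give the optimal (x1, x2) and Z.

x1 = 12, x2 = 0, minimum Z = 12

Vertices and Z = x1 + 9x2:
  (12, 0) → Z = 12
  (52/3, 10/3) → Z = 142/3
  (71/4, 0) → Z = 71/4

The binding constraints are -5x1 + 8x2 = -60 and x2 = 0.
Solving simultaneously gives x1 = 12, x2 = 0.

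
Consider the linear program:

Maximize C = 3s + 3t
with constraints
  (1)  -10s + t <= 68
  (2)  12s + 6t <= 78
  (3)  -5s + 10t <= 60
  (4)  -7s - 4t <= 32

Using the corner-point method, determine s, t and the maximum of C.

Vertices and C = 3s + 3t:
  (14/5, 37/5) → C = 153/5
  (84, -155) → C = -213
  (-56/9, 26/9) → C = -10

s = 14/5, t = 37/5, maximum C = 153/5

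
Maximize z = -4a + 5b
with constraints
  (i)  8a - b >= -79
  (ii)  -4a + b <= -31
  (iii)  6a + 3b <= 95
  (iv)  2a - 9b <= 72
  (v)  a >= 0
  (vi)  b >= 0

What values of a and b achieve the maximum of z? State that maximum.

Extreme points and z = -4a + 5b:
  (94/9, 97/9) → z = 109/9
  (31/4, 0) → z = -31
  (95/6, 0) → z = -190/3

The optimum lies where -4a + b = -31 and 6a + 3b = 95.
Solving simultaneously gives a = 94/9, b = 97/9.

a = 94/9, b = 97/9, maximum z = 109/9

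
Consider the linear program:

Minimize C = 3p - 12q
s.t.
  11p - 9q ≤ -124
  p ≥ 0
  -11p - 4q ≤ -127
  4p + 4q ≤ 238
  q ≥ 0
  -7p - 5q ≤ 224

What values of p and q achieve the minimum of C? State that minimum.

The binding constraints are p = 0 and 4p + 4q = 238.
Solving simultaneously gives p = 0, q = 119/2.

p = 0, q = 119/2, minimum C = -714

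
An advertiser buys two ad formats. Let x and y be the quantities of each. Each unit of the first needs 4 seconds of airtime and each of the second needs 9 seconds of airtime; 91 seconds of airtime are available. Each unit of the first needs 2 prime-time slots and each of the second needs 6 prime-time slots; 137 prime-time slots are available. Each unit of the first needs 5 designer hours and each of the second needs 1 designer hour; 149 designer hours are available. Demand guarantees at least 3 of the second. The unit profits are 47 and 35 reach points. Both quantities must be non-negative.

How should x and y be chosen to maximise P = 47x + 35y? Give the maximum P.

x = 16, y = 3, maximum P = 857

Extreme points and P = 47x + 35y:
  (0, 91/9) → P = 3185/9
  (0, 3) → P = 105
  (16, 3) → P = 857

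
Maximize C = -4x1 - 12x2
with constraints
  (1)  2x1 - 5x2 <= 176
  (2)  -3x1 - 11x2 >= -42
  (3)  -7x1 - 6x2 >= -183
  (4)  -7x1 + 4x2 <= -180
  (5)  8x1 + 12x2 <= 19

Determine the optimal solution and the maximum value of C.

Corner points and C = -4x1 - 12x2:
  (196/27, -872/27) → C = 9680/27
  (2207/64, -685/32) → C = 1903/16
  (559/29, -1307/116) → C = 1685/29

The binding constraints are 2x1 - 5x2 = 176 and -7x1 + 4x2 = -180.
Solving simultaneously gives x1 = 196/27, x2 = -872/27.

x1 = 196/27, x2 = -872/27, maximum C = 9680/27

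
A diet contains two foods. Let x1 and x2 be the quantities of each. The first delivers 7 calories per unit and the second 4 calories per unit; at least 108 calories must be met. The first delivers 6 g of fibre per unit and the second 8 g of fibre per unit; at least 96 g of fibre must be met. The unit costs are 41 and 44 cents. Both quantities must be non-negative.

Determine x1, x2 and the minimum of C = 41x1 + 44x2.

x1 = 15, x2 = 3/4, minimum C = 648

Vertices and C = 41x1 + 44x2:
  (0, 27) → C = 1188
  (16, 0) → C = 656
  (15, 3/4) → C = 648
The feasible region is unbounded (it extends along (0, 1), (1, 0)), but C strictly increases along every unbounded feasible direction, so there is no improving ray and the minimum is attained at a vertex.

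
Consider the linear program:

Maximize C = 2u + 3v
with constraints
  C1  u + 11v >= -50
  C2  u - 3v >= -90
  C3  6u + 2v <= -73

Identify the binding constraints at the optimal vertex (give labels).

Feasible corners and C = 2u + 3v:
  (-570/7, 20/7) → C = -1080/7
  (-703/64, -227/64) → C = -2087/64
  (-399/20, 467/20) → C = 603/20

The maximum is at (-399/20, 467/20). Substituting into each constraint, equality holds for C2 and C3; the remaining constraints have slack.

C2 and C3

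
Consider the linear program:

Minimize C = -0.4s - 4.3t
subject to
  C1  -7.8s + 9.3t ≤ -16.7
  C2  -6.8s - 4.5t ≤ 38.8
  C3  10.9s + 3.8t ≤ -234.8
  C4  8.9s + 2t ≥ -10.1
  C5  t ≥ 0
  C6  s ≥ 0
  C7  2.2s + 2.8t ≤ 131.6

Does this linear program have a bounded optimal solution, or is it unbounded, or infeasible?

infeasible

The boundaries -7.8s + 9.3t = -16.7 and t = 0 meet at (167/78, 0), but that point violates 10.9s + 3.8t ≤ -234.8. Every candidate vertex is excluded by some other constraint, so the feasible region is empty.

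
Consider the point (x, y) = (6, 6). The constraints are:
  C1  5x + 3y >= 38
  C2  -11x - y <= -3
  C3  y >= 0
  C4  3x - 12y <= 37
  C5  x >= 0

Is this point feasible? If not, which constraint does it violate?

feasible

C1: 48 ≥ 38 ✓
C2: -72 ≤ -3 ✓
C3: 6 ≥ 0 ✓
C4: -54 ≤ 37 ✓
C5: 6 ≥ 0 ✓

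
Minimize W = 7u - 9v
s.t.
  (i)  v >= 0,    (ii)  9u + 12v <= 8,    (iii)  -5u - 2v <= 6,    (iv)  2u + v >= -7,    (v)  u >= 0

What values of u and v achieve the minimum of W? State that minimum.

Corner points and W = 7u - 9v:
  (8/9, 0) → W = 56/9
  (0, 0) → W = 0
  (0, 2/3) → W = -6

u = 0, v = 2/3, minimum W = -6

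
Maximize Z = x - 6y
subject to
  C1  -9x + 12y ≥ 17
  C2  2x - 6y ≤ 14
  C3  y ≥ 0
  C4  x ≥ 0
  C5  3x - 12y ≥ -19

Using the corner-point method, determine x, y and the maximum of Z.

Corner points and Z = x - 6y:
  (0, 17/12) → Z = -17/2
  (1/3, 5/3) → Z = -29/3
  (0, 19/12) → Z = -19/2

x = 0, y = 17/12, maximum Z = -17/2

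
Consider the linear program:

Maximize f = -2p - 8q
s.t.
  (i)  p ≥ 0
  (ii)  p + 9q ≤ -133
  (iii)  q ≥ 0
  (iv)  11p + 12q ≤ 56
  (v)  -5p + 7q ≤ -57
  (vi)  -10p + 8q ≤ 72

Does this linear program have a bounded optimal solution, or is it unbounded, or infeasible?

infeasible

The boundaries p = 0 and p + 9q = -133 meet at (0, -133/9), but that point violates q ≥ 0. Every candidate vertex is excluded by some other constraint, so the feasible region is empty.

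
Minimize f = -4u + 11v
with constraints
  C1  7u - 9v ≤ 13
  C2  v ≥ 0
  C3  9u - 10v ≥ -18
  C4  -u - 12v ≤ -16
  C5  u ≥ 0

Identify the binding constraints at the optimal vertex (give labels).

Extreme points and f = -4u + 11v:
  (100/31, 33/31) → f = -37/31
  (0, 9/5) → f = 99/5
  (0, 4/3) → f = 44/3
The feasible region is unbounded (it extends along (10, 9), (9, 7)), but f strictly increases along every unbounded feasible direction, so there is no improving ray and the minimum is attained at a vertex.

The minimum is at (100/31, 33/31). Substituting into each constraint, equality holds for C1 and C4; the remaining constraints have slack.

C1 and C4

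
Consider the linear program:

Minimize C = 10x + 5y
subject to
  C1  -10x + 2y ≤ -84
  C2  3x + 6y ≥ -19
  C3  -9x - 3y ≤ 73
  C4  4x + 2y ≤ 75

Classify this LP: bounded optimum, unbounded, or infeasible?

bounded optimum

Feasible corners and C = 10x + 5y:
  (233/33, -221/33) → C = 1225/33
  (159/14, 207/14) → C = 375/2
  (244/9, -301/18) → C = 375/2
The feasible region has finitely many vertices and no improving ray; the minimum is 1225/33 at (233/33, -221/33).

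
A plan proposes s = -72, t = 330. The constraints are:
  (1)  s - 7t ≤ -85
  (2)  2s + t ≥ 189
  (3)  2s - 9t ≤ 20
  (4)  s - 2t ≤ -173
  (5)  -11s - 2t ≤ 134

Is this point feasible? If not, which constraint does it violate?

not feasible — violates (2)

Constraint (2): 2s + t = 186, which is not ≥ 189. All other constraints are satisfied.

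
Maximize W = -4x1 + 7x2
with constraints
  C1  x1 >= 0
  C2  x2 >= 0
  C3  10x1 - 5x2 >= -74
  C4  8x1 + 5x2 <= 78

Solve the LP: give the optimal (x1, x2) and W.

x1 = 2/9, x2 = 686/45, maximum W = 4762/45

Corner points and W = -4x1 + 7x2:
  (0, 0) → W = 0
  (0, 74/5) → W = 518/5
  (39/4, 0) → W = -39
  (2/9, 686/45) → W = 4762/45

The binding constraints are 10x1 - 5x2 = -74 and 8x1 + 5x2 = 78.
Solving simultaneously gives x1 = 2/9, x2 = 686/45.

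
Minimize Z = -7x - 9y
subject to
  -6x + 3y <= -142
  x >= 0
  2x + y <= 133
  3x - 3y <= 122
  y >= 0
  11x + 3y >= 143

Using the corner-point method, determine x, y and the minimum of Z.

x = 541/12, y = 257/6, minimum Z = -8413/12

Vertices and Z = -7x - 9y:
  (541/12, 257/6) → Z = -8413/12
  (71/3, 0) → Z = -497/3
  (521/9, 155/9) → Z = -5042/9
  (122/3, 0) → Z = -854/3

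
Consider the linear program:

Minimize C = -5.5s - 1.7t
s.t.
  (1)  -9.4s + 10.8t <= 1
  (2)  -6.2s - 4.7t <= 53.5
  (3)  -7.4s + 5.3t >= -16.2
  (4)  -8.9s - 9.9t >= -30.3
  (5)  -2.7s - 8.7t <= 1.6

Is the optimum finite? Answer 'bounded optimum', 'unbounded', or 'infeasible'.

Extreme points and C = -5.5s - 1.7t:
  (1763/1051, 14686/9459) → C = -1122347/94590
  (-433/1849, -617/5547) → C = 40967/27735
  (32097/12043, 8004/12043) → C = -1901403/120430
  (13246/7869, -5558/7869) → C = -105674/13115
The feasible region has finitely many vertices and no improving ray; the minimum is -1901403/120430 at (32097/12043, 8004/12043).

bounded optimum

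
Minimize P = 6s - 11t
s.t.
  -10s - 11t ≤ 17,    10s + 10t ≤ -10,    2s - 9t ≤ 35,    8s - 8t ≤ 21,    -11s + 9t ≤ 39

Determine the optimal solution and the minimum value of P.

s = -12/5, t = 7/5, minimum P = -149/5

Corner points and P = 6s - 11t:
  (95/168, -173/84) → P = 547/21
  (-582/211, 203/211) → P = -5725/211
  (13/16, -29/16) → P = 397/16
  (-12/5, 7/5) → P = -149/5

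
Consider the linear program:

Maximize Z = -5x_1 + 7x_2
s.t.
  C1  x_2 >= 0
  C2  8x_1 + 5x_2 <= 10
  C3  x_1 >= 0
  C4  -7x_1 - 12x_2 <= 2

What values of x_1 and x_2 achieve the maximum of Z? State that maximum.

Vertices and Z = -5x_1 + 7x_2:
  (5/4, 0) → Z = -25/4
  (0, 0) → Z = 0
  (0, 2) → Z = 14

The optimum lies where 8x_1 + 5x_2 = 10 and x_1 = 0.
Solving simultaneously gives x_1 = 0, x_2 = 2.

x_1 = 0, x_2 = 2, maximum Z = 14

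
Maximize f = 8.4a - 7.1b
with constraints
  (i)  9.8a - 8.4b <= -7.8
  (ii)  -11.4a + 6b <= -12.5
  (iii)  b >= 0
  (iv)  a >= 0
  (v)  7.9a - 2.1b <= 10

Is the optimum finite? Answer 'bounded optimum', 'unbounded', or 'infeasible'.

infeasible

The boundaries 9.8a - 8.4b = -7.8 and -11.4a + 6b = -12.5 meet at (115/28, 961/168), but that point violates 7.9a - 2.1b ≤ 10. Every candidate vertex is excluded by some other constraint, so the feasible region is empty.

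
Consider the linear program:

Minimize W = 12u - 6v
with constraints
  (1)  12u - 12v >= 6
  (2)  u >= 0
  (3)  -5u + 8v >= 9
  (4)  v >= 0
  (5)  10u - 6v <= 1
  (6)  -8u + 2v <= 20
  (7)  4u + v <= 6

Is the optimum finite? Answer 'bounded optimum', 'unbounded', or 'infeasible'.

infeasible

The boundaries u = 0 and -5u + 8v = 9 meet at (0, 9/8), but that point violates 12u - 12v ≥ 6. Every candidate vertex is excluded by some other constraint, so the feasible region is empty.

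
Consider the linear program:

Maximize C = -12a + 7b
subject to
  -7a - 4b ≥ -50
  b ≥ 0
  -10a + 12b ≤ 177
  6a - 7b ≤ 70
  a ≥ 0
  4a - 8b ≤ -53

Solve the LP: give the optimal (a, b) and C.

a = 0, b = 25/2, maximum C = 175/2

Vertices and C = -12a + 7b:
  (0, 25/2) → C = 175/2
  (47/18, 571/72) → C = 1741/72
  (0, 53/8) → C = 371/8

At the optimal vertex, -7a - 4b = -50 and a = 0.
Solving simultaneously gives a = 0, b = 25/2.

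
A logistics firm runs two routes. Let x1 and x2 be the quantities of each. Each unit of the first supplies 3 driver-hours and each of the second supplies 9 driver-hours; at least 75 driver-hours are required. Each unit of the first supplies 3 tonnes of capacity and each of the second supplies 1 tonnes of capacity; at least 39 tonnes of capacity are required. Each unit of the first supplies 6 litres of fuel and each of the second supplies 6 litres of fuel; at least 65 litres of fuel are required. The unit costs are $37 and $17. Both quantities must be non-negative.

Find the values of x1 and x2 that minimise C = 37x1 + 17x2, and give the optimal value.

Extreme points and C = 37x1 + 17x2:
  (0, 39) → C = 663
  (25, 0) → C = 925
  (23/2, 9/2) → C = 502
The feasible region is unbounded (it extends along (0, 1), (1, 0)), but C strictly increases along every unbounded feasible direction, so there is no improving ray and the minimum is attained at a vertex.

At the optimal vertex, 3x1 + 9x2 = 75 and 3x1 + x2 = 39.
Solving simultaneously gives x1 = 23/2, x2 = 9/2.

x1 = 23/2, x2 = 9/2, minimum C = 502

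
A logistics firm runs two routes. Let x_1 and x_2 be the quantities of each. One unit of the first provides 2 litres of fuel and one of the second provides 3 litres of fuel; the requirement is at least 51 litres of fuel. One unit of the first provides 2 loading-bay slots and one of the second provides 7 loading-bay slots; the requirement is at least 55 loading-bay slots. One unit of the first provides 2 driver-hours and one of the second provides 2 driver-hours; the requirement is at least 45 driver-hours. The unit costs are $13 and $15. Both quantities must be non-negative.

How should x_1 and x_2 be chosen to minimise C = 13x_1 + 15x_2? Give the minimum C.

Corner points and C = 13x_1 + 15x_2:
  (0, 45/2) → C = 675/2
  (55/2, 0) → C = 715/2
  (24, 1) → C = 327
  (33/2, 6) → C = 609/2
The feasible region is unbounded (it extends along (0, 1), (1, 0)), but C strictly increases along every unbounded feasible direction, so there is no improving ray and the minimum is attained at a vertex.

x_1 = 33/2, x_2 = 6, minimum C = 609/2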